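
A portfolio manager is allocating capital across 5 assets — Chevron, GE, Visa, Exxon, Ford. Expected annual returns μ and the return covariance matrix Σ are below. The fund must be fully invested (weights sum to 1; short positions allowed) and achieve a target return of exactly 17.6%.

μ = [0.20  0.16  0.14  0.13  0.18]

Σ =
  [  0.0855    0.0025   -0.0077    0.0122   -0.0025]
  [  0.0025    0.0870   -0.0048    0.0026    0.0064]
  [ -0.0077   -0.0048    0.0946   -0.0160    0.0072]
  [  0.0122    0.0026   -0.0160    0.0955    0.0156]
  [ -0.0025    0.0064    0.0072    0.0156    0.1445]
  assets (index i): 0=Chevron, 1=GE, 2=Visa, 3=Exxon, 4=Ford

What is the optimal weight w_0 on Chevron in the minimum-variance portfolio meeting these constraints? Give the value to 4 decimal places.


x=Σ⁻¹μ = [2.3187  1.7686  1.8813  1.1708  0.9873]
y=Σ⁻¹𝟙 = [11.2639  11.2495  13.4112  10.1807  4.8497]
a=μᵀx=1.340018  b=𝟙ᵀx=8.126708  c=𝟙ᵀy=50.955024  D=ac−b²=2.237283
λ₁=(c·0.176−b)/D = (50.955024·0.176−8.126708)/2.237283 = 0.376070
λ₂=(a−b·0.176)/D = (1.340018−8.126708·0.176)/2.237283 = -0.040354
w* = 0.376070·x + -0.040354·y:
  w_0 = 0.376070·2.3187 + -0.040354·11.2639 = 0.4175  (Chevron)
  w_1 = 0.376070·1.7686 + -0.040354·11.2495 = 0.2112  (GE)
  w_2 = 0.376070·1.8813 + -0.040354·13.4112 = 0.1663  (Visa)
  w_3 = 0.376070·1.1708 + -0.040354·10.1807 = 0.0295  (Exxon)
  w_4 = 0.376070·0.9873 + -0.040354·4.8497 = 0.1756  (Ford)
Σw_i=1.0000  μᵀw=0.1760
σ²=wᵀΣw=λ₁·μ_p+λ₂ = 0.376070·0.176 + -0.040354 = 0.025835 ≈ 0.0258

0.4175


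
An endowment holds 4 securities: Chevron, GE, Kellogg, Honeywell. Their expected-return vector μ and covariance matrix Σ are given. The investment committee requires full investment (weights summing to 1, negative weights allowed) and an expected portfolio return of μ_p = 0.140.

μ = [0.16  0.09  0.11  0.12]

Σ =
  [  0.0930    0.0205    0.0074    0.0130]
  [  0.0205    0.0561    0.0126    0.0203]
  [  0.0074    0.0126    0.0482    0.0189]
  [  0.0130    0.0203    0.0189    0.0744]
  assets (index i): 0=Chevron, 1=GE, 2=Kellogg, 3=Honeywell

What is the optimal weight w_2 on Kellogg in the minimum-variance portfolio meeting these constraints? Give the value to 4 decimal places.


0.3570

p=Σ⁻¹μ = [1.3784  0.4306  1.6282  0.8409]
q=Σ⁻¹𝟙 = [6.5573  9.9961  14.8552  5.7940]
a=μᵀp=0.539316  b=𝟙ᵀp=4.278164  c=𝟙ᵀq=37.202561  D=ac−b²=1.761253
λ₁=(c·0.140−b)/D = (37.202561·0.140−4.278164)/1.761253 = 0.528143
λ₂=(a−b·0.140)/D = (0.539316−4.278164·0.140)/1.761253 = -0.033855
w* = 0.528143·p + -0.033855·q:
  w_0 = 0.528143·1.3784 + -0.033855·6.5573 = 0.5060  (Chevron)
  w_1 = 0.528143·0.4306 + -0.033855·9.9961 = -0.1110  (GE)
  w_2 = 0.528143·1.6282 + -0.033855·14.8552 = 0.3570  (Kellogg)
  w_3 = 0.528143·0.8409 + -0.033855·5.7940 = 0.2480  (Honeywell)
Σw_i=1.0000  μᵀw=0.1400
σ²=wᵀΣw=λ₁·μ_p+λ₂ = 0.528143·0.140 + -0.033855 = 0.040085 ≈ 0.0401


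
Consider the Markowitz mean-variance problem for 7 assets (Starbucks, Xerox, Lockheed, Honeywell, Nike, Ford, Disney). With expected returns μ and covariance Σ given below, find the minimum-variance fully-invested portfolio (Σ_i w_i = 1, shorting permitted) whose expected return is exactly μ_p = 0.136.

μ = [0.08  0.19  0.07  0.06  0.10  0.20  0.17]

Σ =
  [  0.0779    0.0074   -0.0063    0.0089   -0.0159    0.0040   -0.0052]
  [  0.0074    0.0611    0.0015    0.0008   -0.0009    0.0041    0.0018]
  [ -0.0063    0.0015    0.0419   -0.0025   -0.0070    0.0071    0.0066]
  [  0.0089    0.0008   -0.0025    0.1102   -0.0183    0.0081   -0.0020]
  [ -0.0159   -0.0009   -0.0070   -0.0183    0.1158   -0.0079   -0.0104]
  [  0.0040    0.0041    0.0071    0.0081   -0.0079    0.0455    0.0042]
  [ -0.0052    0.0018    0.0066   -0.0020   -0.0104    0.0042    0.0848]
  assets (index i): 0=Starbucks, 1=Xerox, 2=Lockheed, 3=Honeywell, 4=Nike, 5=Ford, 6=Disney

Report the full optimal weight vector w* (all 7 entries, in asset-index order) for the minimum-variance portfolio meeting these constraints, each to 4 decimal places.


0.1176  0.1606  0.1611  0.0674  0.1396  0.2220  0.1317

u=Σ⁻¹μ = [1.0644  2.6523  1.0642  0.4789  1.6120  3.9120  1.9461]
v=Σ⁻¹𝟙 = [15.7773  12.5627  24.5514  10.0173  16.1062  15.5311  12.0247]
a=μᵀu=1.966735  b=𝟙ᵀu=12.729765  c=𝟙ᵀv=106.570617  D=ac−b²=47.549301
λ₁=(c·0.136−b)/D = (106.570617·0.136−12.729765)/47.549301 = 0.037095
λ₂=(a−b·0.136)/D = (1.966735−12.729765·0.136)/47.549301 = 0.004952
w* = 0.037095·u + 0.004952·v:
  w_0 = 0.037095·1.0644 + 0.004952·15.7773 = 0.1176  (Starbucks)
  w_1 = 0.037095·2.6523 + 0.004952·12.5627 = 0.1606  (Xerox)
  w_2 = 0.037095·1.0642 + 0.004952·24.5514 = 0.1611  (Lockheed)
  w_3 = 0.037095·0.4789 + 0.004952·10.0173 = 0.0674  (Honeywell)
  w_4 = 0.037095·1.6120 + 0.004952·16.1062 = 0.1396  (Nike)
  w_5 = 0.037095·3.9120 + 0.004952·15.5311 = 0.2220  (Ford)
  w_6 = 0.037095·1.9461 + 0.004952·12.0247 = 0.1317  (Disney)
Σw_i=1.0000  μᵀw=0.1360
σ²=wᵀΣw=λ₁·μ_p+λ₂ = 0.037095·0.136 + 0.004952 = 0.009997 ≈ 0.0100


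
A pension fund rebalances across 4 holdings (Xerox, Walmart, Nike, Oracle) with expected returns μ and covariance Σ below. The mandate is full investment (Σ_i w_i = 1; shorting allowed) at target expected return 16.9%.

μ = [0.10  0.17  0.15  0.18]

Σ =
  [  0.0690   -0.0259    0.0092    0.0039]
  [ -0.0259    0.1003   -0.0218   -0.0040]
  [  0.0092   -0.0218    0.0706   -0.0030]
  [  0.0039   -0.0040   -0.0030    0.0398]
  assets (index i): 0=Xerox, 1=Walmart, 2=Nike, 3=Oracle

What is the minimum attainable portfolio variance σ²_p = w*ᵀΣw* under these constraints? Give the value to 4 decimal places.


0.0156

g=Σ⁻¹μ = [1.9122  3.0394  3.0209  4.8684]
h=Σ⁻¹𝟙 = [17.8652  19.8014  19.0895  26.8040]
a=μᵀg=2.037365  b=𝟙ᵀg=12.840901  c=𝟙ᵀh=83.560073  D=ac−b²=5.353667
λ₁=(c·0.169−b)/D = (83.560073·0.169−12.840901)/5.353667 = 0.239229
λ₂=(a−b·0.169)/D = (2.037365−12.840901·0.169)/5.353667 = -0.024795
w* = 0.239229·g + -0.024795·h:
  w_0 = 0.239229·1.9122 + -0.024795·17.8652 = 0.0145  (Xerox)
  w_1 = 0.239229·3.0394 + -0.024795·19.8014 = 0.2361  (Walmart)
  w_2 = 0.239229·3.0209 + -0.024795·19.0895 = 0.2493  (Nike)
  w_3 = 0.239229·4.8684 + -0.024795·26.8040 = 0.5000  (Oracle)
Σw_i=1.0000  μᵀw=0.1690
σ²=wᵀΣw=λ₁·μ_p+λ₂ = 0.239229·0.169 + -0.024795 = 0.015634 ≈ 0.0156


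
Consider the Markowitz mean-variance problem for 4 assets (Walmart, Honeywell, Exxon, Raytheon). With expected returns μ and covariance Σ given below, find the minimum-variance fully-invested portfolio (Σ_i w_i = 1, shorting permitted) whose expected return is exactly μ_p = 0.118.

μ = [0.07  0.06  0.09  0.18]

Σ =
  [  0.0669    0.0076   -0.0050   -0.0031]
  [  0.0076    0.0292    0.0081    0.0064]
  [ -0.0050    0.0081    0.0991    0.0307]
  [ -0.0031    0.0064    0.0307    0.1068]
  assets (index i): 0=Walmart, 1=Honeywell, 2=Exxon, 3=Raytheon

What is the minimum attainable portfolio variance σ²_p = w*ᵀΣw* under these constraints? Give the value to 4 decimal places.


0.0309

u=Σ⁻¹μ = [0.9906  1.3588  0.3747  1.5250]
v=Σ⁻¹𝟙 = [12.5636  27.8083  6.5365  6.1826]
a=μᵀu=0.459096  b=𝟙ᵀu=4.249106  c=𝟙ᵀv=53.091005  D=ac−b²=6.318955
λ₁=(c·0.118−b)/D = (53.091005·0.118−4.249106)/6.318955 = 0.318982
λ₂=(a−b·0.118)/D = (0.459096−4.249106·0.118)/6.318955 = -0.006694
w* = 0.318982·u + -0.006694·v:
  w_0 = 0.318982·0.9906 + -0.006694·12.5636 = 0.2319  (Walmart)
  w_1 = 0.318982·1.3588 + -0.006694·27.8083 = 0.2473  (Honeywell)
  w_2 = 0.318982·0.3747 + -0.006694·6.5365 = 0.0758  (Exxon)
  w_3 = 0.318982·1.5250 + -0.006694·6.1826 = 0.4451  (Raytheon)
Σw_i=1.0000  μᵀw=0.1180
σ²=wᵀΣw=λ₁·μ_p+λ₂ = 0.318982·0.118 + -0.006694 = 0.030946 ≈ 0.0309


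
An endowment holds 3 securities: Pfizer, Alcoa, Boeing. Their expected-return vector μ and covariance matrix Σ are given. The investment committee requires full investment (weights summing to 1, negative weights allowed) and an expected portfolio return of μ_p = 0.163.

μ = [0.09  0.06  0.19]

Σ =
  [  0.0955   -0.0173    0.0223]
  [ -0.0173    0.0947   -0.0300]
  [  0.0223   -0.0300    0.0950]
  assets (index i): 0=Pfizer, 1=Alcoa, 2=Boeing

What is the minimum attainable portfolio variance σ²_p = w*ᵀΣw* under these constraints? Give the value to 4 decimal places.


0.0538

p=Σ⁻¹μ = [0.6722  1.4889  2.3124]
q=Σ⁻¹𝟙 = [10.3743  16.6874  13.3608]
a=μᵀp=0.589186  b=𝟙ᵀp=4.473485  c=𝟙ᵀq=40.422537  D=ac−b²=3.804340
λ₁=(c·0.163−b)/D = (40.422537·0.163−4.473485)/3.804340 = 0.556046
λ₂=(a−b·0.163)/D = (0.589186−4.473485·0.163)/3.804340 = -0.036798
w* = 0.556046·p + -0.036798·q:
  w_0 = 0.556046·0.6722 + -0.036798·10.3743 = -0.0080  (Pfizer)
  w_1 = 0.556046·1.4889 + -0.036798·16.6874 = 0.2138  (Alcoa)
  w_2 = 0.556046·2.3124 + -0.036798·13.3608 = 0.7942  (Boeing)
Σw_i=1.0000  μᵀw=0.1630
σ²=wᵀΣw=λ₁·μ_p+λ₂ = 0.556046·0.163 + -0.036798 = 0.053838 ≈ 0.0538


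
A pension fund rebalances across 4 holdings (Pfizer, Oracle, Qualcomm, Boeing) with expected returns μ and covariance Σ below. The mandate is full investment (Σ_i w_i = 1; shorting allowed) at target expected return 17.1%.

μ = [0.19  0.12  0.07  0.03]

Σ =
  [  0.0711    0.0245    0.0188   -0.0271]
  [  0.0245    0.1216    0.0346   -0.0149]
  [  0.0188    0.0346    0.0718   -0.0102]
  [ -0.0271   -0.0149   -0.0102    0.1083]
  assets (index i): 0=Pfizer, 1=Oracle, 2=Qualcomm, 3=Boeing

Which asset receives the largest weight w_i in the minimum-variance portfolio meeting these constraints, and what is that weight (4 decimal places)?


Pfizer (0.8432)

u=Σ⁻¹μ = [2.8750  0.5017  0.1335  1.0780]
v=Σ⁻¹𝟙 = [15.6161  4.0325  9.9746  14.6355]
a=μᵀu=0.648141  b=𝟙ᵀu=4.588239  c=𝟙ᵀv=44.258624  D=ac−b²=7.633869
λ₁=(c·0.171−b)/D = (44.258624·0.171−4.588239)/7.633869 = 0.390364
λ₂=(a−b·0.171)/D = (0.648141−4.588239·0.171)/7.633869 = -0.017874
w* = 0.390364·u + -0.017874·v:
  w_0 = 0.390364·2.8750 + -0.017874·15.6161 = 0.8432  (Pfizer)
  w_1 = 0.390364·0.5017 + -0.017874·4.0325 = 0.1238  (Oracle)
  w_2 = 0.390364·0.1335 + -0.017874·9.9746 = -0.1262  (Qualcomm)
  w_3 = 0.390364·1.0780 + -0.017874·14.6355 = 0.1592  (Boeing)
Σw_i=1.0000  μᵀw=0.1710
σ²=wᵀΣw=λ₁·μ_p+λ₂ = 0.390364·0.171 + -0.017874 = 0.048878 ≈ 0.0489


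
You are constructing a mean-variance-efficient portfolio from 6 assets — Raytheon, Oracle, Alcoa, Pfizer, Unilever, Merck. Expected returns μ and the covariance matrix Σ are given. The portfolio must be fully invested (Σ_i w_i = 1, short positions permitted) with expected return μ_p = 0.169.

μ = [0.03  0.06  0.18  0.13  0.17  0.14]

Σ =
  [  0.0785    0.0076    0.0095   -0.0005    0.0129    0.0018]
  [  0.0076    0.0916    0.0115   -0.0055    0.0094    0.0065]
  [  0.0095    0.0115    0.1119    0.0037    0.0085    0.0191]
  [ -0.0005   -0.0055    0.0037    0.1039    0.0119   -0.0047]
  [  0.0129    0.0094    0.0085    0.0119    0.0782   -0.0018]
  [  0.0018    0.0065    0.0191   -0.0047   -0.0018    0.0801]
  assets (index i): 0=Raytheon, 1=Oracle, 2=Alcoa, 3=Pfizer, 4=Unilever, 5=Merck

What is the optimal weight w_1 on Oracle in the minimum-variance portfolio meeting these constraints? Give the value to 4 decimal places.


g=Σ⁻¹μ = [-0.1259  0.2799  1.1434  1.0767  1.9089  1.5614]
h=Σ⁻¹𝟙 = [9.7994  8.4555  4.3491  9.5021  8.4960  11.2894]
a=μᵀg=0.901894  b=𝟙ᵀg=5.844267  c=𝟙ᵀh=51.891602  D=ac−b²=12.645256
λ₁=(c·0.169−b)/D = (51.891602·0.169−5.844267)/12.645256 = 0.231345
λ₂=(a−b·0.169)/D = (0.901894−5.844267·0.169)/12.645256 = -0.006784
w* = 0.231345·g + -0.006784·h:
  w_0 = 0.231345·-0.1259 + -0.006784·9.7994 = -0.0956  (Raytheon)
  w_1 = 0.231345·0.2799 + -0.006784·8.4555 = 0.0074  (Oracle)
  w_2 = 0.231345·1.1434 + -0.006784·4.3491 = 0.2350  (Alcoa)
  w_3 = 0.231345·1.0767 + -0.006784·9.5021 = 0.1846  (Pfizer)
  w_4 = 0.231345·1.9089 + -0.006784·8.4960 = 0.3840  (Unilever)
  w_5 = 0.231345·1.5614 + -0.006784·11.2894 = 0.2846  (Merck)
Σw_i=1.0000  μᵀw=0.1690
σ²=wᵀΣw=λ₁·μ_p+λ₂ = 0.231345·0.169 + -0.006784 = 0.032313 ≈ 0.0323

0.0074


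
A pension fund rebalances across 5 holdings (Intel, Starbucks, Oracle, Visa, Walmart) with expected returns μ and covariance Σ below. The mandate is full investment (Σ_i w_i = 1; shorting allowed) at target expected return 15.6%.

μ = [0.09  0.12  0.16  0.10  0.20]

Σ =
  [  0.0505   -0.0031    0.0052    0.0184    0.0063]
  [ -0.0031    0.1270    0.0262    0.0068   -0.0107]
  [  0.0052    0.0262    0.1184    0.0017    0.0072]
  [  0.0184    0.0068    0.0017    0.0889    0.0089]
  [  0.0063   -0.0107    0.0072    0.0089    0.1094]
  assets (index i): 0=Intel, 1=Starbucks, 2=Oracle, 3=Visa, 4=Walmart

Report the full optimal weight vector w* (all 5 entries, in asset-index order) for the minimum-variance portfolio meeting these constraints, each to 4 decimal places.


0.1349  0.1544  0.2190  0.0805  0.4112

x=Σ⁻¹μ = [1.3029  0.8872  0.9843  0.5957  1.7267]
y=Σ⁻¹𝟙 = [16.3674  7.4773  5.4914  6.3782  8.0493]
a=μᵀx=0.786102  b=𝟙ᵀx=5.496645  c=𝟙ᵀy=43.763614  D=ac−b²=4.189559
λ₁=(c·0.156−b)/D = (43.763614·0.156−5.496645)/4.189559 = 0.317570
λ₂=(a−b·0.156)/D = (0.786102−5.496645·0.156)/4.189559 = -0.017036
w* = 0.317570·x + -0.017036·y:
  w_0 = 0.317570·1.3029 + -0.017036·16.3674 = 0.1349  (Intel)
  w_1 = 0.317570·0.8872 + -0.017036·7.4773 = 0.1544  (Starbucks)
  w_2 = 0.317570·0.9843 + -0.017036·5.4914 = 0.2190  (Oracle)
  w_3 = 0.317570·0.5957 + -0.017036·6.3782 = 0.0805  (Visa)
  w_4 = 0.317570·1.7267 + -0.017036·8.0493 = 0.4112  (Walmart)
Σw_i=1.0000  μᵀw=0.1560
σ²=wᵀΣw=λ₁·μ_p+λ₂ = 0.317570·0.156 + -0.017036 = 0.032505 ≈ 0.0325


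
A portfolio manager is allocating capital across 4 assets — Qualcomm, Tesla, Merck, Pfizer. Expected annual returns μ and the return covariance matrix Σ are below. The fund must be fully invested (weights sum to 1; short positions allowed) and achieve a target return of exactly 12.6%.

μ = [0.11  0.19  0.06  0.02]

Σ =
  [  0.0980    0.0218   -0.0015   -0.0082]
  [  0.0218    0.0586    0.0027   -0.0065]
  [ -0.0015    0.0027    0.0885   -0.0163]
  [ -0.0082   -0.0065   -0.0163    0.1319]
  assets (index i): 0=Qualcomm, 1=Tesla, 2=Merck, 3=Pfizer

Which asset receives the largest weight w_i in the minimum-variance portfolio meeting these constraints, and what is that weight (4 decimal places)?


Tesla (0.5022)

x=Σ⁻¹μ = [0.4828  3.0780  0.6689  0.4160]
y=Σ⁻¹𝟙 = [8.0143  14.6420  12.9033  10.3959]
a=μᵀx=0.686386  b=𝟙ᵀx=4.645673  c=𝟙ᵀy=45.955492  D=ac−b²=9.960915
λ₁=(c·0.126−b)/D = (45.955492·0.126−4.645673)/9.960915 = 0.114921
λ₂=(a−b·0.126)/D = (0.686386−4.645673·0.126)/9.960915 = 0.010143
w* = 0.114921·x + 0.010143·y:
  w_0 = 0.114921·0.4828 + 0.010143·8.0143 = 0.1368  (Qualcomm)
  w_1 = 0.114921·3.0780 + 0.010143·14.6420 = 0.5022  (Tesla)
  w_2 = 0.114921·0.6689 + 0.010143·12.9033 = 0.2077  (Merck)
  w_3 = 0.114921·0.4160 + 0.010143·10.3959 = 0.1532  (Pfizer)
Σw_i=1.0000  μᵀw=0.1260
σ²=wᵀΣw=λ₁·μ_p+λ₂ = 0.114921·0.126 + 0.010143 = 0.024623 ≈ 0.0246


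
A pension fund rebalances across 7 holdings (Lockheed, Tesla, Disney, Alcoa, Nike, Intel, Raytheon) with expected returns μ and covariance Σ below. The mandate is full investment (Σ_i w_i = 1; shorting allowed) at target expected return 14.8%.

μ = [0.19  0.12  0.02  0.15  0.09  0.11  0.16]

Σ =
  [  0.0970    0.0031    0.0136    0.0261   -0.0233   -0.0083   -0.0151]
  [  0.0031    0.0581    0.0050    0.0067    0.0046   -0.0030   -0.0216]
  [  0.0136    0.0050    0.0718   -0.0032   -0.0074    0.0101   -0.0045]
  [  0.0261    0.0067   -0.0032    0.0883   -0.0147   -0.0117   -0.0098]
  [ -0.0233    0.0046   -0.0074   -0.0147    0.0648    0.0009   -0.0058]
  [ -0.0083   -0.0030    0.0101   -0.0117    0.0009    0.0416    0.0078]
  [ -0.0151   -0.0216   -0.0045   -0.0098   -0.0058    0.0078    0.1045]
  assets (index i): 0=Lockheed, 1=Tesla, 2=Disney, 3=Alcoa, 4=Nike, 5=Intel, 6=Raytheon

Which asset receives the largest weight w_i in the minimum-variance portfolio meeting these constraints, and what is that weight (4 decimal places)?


u=Σ⁻¹μ = [2.7824  2.6378  -0.3953  1.8622  2.7575  3.4753  2.5296]
v=Σ⁻¹𝟙 = [15.1080  19.4593  10.3461  15.3826  25.3153  26.5188  17.0884]
a=μᵀu=2.151811  b=𝟙ᵀu=15.649540  c=𝟙ᵀv=129.218562  D=ac−b²=33.145789
λ₁=(c·0.148−b)/D = (129.218562·0.148−15.649540)/33.145789 = 0.104834
λ₂=(a−b·0.148)/D = (2.151811−15.649540·0.148)/33.145789 = -0.004958
w* = 0.104834·u + -0.004958·v:
  w_0 = 0.104834·2.7824 + -0.004958·15.1080 = 0.2168  (Lockheed)
  w_1 = 0.104834·2.6378 + -0.004958·19.4593 = 0.1801  (Tesla)
  w_2 = 0.104834·-0.3953 + -0.004958·10.3461 = -0.0927  (Disney)
  w_3 = 0.104834·1.8622 + -0.004958·15.3826 = 0.1190  (Alcoa)
  w_4 = 0.104834·2.7575 + -0.004958·25.3153 = 0.1636  (Nike)
  w_5 = 0.104834·3.4753 + -0.004958·26.5188 = 0.2329  (Intel)
  w_6 = 0.104834·2.5296 + -0.004958·17.0884 = 0.1805  (Raytheon)
Σw_i=1.0000  μᵀw=0.1480
σ²=wᵀΣw=λ₁·μ_p+λ₂ = 0.104834·0.148 + -0.004958 = 0.010558 ≈ 0.0106

Intel (0.2329)


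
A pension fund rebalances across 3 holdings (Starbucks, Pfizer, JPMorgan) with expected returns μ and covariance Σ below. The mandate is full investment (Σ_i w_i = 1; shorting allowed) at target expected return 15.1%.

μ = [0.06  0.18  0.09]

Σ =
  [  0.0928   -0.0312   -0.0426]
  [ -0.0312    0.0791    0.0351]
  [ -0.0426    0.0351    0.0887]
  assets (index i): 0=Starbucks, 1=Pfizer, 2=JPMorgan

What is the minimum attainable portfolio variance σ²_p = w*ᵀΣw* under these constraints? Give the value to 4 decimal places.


0.0394

g=Σ⁻¹μ = [1.9510  2.6433  0.9057]
h=Σ⁻¹𝟙 = [23.3166  14.3950  16.7759]
a=μᵀg=0.674356  b=𝟙ᵀg=5.499919  c=𝟙ᵀh=54.487423  D=ac−b²=6.494810
λ₁=(c·0.151−b)/D = (54.487423·0.151−5.499919)/6.494810 = 0.419979
λ₂=(a−b·0.151)/D = (0.674356−5.499919·0.151)/6.494810 = -0.024039
w* = 0.419979·g + -0.024039·h:
  w_0 = 0.419979·1.9510 + -0.024039·23.3166 = 0.2589  (Starbucks)
  w_1 = 0.419979·2.6433 + -0.024039·14.3950 = 0.7641  (Pfizer)
  w_2 = 0.419979·0.9057 + -0.024039·16.7759 = -0.0229  (JPMorgan)
Σw_i=1.0000  μᵀw=0.1510
σ²=wᵀΣw=λ₁·μ_p+λ₂ = 0.419979·0.151 + -0.024039 = 0.039377 ≈ 0.0394


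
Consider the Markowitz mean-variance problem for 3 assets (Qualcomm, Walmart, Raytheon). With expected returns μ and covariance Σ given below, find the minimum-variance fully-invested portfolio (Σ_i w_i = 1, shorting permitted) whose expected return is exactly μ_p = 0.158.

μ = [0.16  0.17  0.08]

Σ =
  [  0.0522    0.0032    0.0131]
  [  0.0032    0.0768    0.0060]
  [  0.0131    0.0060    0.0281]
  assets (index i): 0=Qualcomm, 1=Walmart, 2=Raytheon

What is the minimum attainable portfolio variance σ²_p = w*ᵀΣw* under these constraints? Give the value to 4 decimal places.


g=Σ⁻¹μ = [2.6445  2.0108  1.1848]
h=Σ⁻¹𝟙 = [11.4906  10.3530  28.0197]
a=μᵀg=0.859742  b=𝟙ᵀg=5.840095  c=𝟙ᵀh=49.863394  D=ac−b²=8.762965
λ₁=(c·0.158−b)/D = (49.863394·0.158−5.840095)/8.762965 = 0.232606
λ₂=(a−b·0.158)/D = (0.859742−5.840095·0.158)/8.762965 = -0.007189
w* = 0.232606·g + -0.007189·h:
  w_0 = 0.232606·2.6445 + -0.007189·11.4906 = 0.5325  (Qualcomm)
  w_1 = 0.232606·2.0108 + -0.007189·10.3530 = 0.3933  (Walmart)
  w_2 = 0.232606·1.1848 + -0.007189·28.0197 = 0.0742  (Raytheon)
Σw_i=1.0000  μᵀw=0.1580
σ²=wᵀΣw=λ₁·μ_p+λ₂ = 0.232606·0.158 + -0.007189 = 0.029563 ≈ 0.0296

0.0296


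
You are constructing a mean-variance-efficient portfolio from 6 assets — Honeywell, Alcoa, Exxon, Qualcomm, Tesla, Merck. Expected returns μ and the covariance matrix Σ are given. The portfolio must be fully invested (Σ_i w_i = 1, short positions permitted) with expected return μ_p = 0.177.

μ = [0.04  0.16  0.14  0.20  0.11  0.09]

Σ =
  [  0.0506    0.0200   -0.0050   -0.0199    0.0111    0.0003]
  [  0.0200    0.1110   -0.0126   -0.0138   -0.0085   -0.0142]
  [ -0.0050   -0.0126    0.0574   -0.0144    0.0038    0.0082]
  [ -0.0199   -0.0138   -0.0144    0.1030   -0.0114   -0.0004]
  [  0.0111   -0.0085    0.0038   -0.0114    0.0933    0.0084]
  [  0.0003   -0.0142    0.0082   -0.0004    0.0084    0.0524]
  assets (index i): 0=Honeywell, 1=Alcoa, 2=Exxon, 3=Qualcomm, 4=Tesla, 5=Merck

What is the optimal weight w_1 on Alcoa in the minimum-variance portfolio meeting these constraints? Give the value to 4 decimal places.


0.2936

u=Σ⁻¹μ = [1.1381  2.3315  3.5150  3.1211  1.3501  1.6002]
v=Σ⁻¹𝟙 = [22.8921  13.0987  24.3111  20.3623  9.1200  17.3916]
a=μᵀu=1.827402  b=𝟙ᵀu=13.055938  c=𝟙ᵀv=107.175838  D=ac−b²=25.395810
λ₁=(c·0.177−b)/D = (107.175838·0.177−13.055938)/25.395810 = 0.232880
λ₂=(a−b·0.177)/D = (1.827402−13.055938·0.177)/25.395810 = -0.019039
w* = 0.232880·u + -0.019039·v:
  w_0 = 0.232880·1.1381 + -0.019039·22.8921 = -0.1708  (Honeywell)
  w_1 = 0.232880·2.3315 + -0.019039·13.0987 = 0.2936  (Alcoa)
  w_2 = 0.232880·3.5150 + -0.019039·24.3111 = 0.3557  (Exxon)
  w_3 = 0.232880·3.1211 + -0.019039·20.3623 = 0.3392  (Qualcomm)
  w_4 = 0.232880·1.3501 + -0.019039·9.1200 = 0.1408  (Tesla)
  w_5 = 0.232880·1.6002 + -0.019039·17.3916 = 0.0415  (Merck)
Σw_i=1.0000  μᵀw=0.1770
σ²=wᵀΣw=λ₁·μ_p+λ₂ = 0.232880·0.177 + -0.019039 = 0.022181 ≈ 0.0222


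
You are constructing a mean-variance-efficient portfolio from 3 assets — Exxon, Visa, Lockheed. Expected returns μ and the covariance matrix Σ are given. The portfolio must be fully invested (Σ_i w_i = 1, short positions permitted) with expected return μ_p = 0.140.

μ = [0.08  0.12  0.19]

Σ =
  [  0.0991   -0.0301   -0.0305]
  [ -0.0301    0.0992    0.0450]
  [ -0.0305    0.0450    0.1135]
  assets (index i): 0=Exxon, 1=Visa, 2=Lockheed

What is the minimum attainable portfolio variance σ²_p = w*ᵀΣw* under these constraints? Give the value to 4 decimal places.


g=Σ⁻¹μ = [1.6216  0.9080  1.7498]
h=Σ⁻¹𝟙 = [16.1336  10.9890  8.7892]
a=μᵀg=0.571138  b=𝟙ᵀg=4.279307  c=𝟙ᵀh=35.911741  D=ac−b²=2.198112
λ₁=(c·0.140−b)/D = (35.911741·0.140−4.279307)/2.198112 = 0.340446
λ₂=(a−b·0.140)/D = (0.571138−4.279307·0.140)/2.198112 = -0.012722
w* = 0.340446·g + -0.012722·h:
  w_0 = 0.340446·1.6216 + -0.012722·16.1336 = 0.3468  (Exxon)
  w_1 = 0.340446·0.9080 + -0.012722·10.9890 = 0.1693  (Visa)
  w_2 = 0.340446·1.7498 + -0.012722·8.7892 = 0.4839  (Lockheed)
Σw_i=1.0000  μᵀw=0.1400
σ²=wᵀΣw=λ₁·μ_p+λ₂ = 0.340446·0.140 + -0.012722 = 0.034940 ≈ 0.0349

0.0349


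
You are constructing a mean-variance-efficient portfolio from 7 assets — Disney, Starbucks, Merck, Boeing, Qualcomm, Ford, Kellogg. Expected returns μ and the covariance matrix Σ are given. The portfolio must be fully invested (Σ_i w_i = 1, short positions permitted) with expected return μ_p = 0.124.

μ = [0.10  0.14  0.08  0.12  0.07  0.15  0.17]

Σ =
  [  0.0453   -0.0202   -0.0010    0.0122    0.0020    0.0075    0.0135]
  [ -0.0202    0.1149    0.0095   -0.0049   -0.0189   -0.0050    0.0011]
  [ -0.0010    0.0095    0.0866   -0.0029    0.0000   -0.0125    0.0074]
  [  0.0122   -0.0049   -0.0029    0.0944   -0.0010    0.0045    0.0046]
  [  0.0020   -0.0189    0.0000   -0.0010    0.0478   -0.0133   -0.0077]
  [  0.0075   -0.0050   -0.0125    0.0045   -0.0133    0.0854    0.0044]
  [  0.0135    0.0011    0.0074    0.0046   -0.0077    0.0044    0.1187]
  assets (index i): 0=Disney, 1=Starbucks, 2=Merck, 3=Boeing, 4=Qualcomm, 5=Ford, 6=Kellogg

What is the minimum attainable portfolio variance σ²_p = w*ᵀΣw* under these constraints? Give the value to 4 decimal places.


0.0115

x=Σ⁻¹μ = [2.0486  2.1277  0.9636  1.0155  3.0465  2.2015  1.1961]
y=Σ⁻¹𝟙 = [22.0421  18.0507  12.0208  8.2896  33.0306  16.9784  6.1931]
a=μᵀx=1.448495  b=𝟙ᵀx=12.599449  c=𝟙ᵀy=116.605276  D=ac−b²=10.156005
λ₁=(c·0.124−b)/D = (116.605276·0.124−12.599449)/10.156005 = 0.183104
λ₂=(a−b·0.124)/D = (1.448495−12.599449·0.124)/10.156005 = -0.011209
w* = 0.183104·x + -0.011209·y:
  w_0 = 0.183104·2.0486 + -0.011209·22.0421 = 0.1280  (Disney)
  w_1 = 0.183104·2.1277 + -0.011209·18.0507 = 0.1873  (Starbucks)
  w_2 = 0.183104·0.9636 + -0.011209·12.0208 = 0.0417  (Merck)
  w_3 = 0.183104·1.0155 + -0.011209·8.2896 = 0.0930  (Boeing)
  w_4 = 0.183104·3.0465 + -0.011209·33.0306 = 0.1876  (Qualcomm)
  w_5 = 0.183104·2.2015 + -0.011209·16.9784 = 0.2128  (Ford)
  w_6 = 0.183104·1.1961 + -0.011209·6.1931 = 0.1496  (Kellogg)
Σw_i=1.0000  μᵀw=0.1240
σ²=wᵀΣw=λ₁·μ_p+λ₂ = 0.183104·0.124 + -0.011209 = 0.011496 ≈ 0.0115


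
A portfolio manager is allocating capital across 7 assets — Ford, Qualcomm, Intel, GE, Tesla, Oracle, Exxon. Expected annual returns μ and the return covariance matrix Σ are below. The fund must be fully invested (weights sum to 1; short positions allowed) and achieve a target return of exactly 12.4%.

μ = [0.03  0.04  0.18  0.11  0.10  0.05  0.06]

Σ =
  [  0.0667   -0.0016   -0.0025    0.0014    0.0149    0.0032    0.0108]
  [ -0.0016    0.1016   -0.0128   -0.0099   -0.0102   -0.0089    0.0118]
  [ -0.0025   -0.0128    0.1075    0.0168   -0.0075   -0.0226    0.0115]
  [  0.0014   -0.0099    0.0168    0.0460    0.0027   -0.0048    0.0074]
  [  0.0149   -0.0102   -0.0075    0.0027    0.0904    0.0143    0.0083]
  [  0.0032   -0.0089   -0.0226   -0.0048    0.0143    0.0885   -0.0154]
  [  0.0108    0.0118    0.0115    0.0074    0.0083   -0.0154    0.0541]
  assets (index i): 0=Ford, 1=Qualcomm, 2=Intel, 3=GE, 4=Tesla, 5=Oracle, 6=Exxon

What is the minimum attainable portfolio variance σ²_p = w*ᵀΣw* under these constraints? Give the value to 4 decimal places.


0.0223

g=Σ⁻¹μ = [0.1444  0.9665  1.7549  1.9452  1.0694  1.1040  0.3805]
h=Σ⁻¹𝟙 = [10.9334  14.1934  10.9743  19.8910  7.3836  17.0876  11.8836]
a=μᵀg=0.757808  b=𝟙ᵀg=7.364880  c=𝟙ᵀh=92.346950  D=ac−b²=15.739801
λ₁=(c·0.124−b)/D = (92.346950·0.124−7.364880)/15.739801 = 0.259606
λ₂=(a−b·0.124)/D = (0.757808−7.364880·0.124)/15.739801 = -0.009875
w* = 0.259606·g + -0.009875·h:
  w_0 = 0.259606·0.1444 + -0.009875·10.9334 = -0.0705  (Ford)
  w_1 = 0.259606·0.9665 + -0.009875·14.1934 = 0.1107  (Qualcomm)
  w_2 = 0.259606·1.7549 + -0.009875·10.9743 = 0.3472  (Intel)
  w_3 = 0.259606·1.9452 + -0.009875·19.8910 = 0.3086  (GE)
  w_4 = 0.259606·1.0694 + -0.009875·7.3836 = 0.2047  (Tesla)
  w_5 = 0.259606·1.1040 + -0.009875·17.0876 = 0.1179  (Oracle)
  w_6 = 0.259606·0.3805 + -0.009875·11.8836 = -0.0186  (Exxon)
Σw_i=1.0000  μᵀw=0.1240
σ²=wᵀΣw=λ₁·μ_p+λ₂ = 0.259606·0.124 + -0.009875 = 0.022316 ≈ 0.0223


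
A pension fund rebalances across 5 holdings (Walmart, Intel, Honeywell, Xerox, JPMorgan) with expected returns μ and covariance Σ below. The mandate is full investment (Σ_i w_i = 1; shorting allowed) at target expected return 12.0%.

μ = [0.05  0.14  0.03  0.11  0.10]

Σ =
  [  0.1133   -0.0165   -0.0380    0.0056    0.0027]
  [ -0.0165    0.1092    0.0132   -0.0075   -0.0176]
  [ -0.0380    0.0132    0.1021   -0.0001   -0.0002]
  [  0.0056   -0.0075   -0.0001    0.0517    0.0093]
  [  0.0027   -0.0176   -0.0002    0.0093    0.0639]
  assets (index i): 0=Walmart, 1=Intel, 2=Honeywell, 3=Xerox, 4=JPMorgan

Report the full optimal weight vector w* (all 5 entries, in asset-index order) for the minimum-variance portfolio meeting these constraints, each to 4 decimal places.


0.0317  0.3453  -0.0574  0.3751  0.3054

u=Σ⁻¹μ = [0.6645  1.7604  0.3189  2.0002  1.7316]
v=Σ⁻¹𝟙 = [14.0326  13.4605  13.3254  16.8594  16.3519]
a=μᵀu=0.682426  b=𝟙ᵀu=6.475585  c=𝟙ᵀv=74.029792  D=ac−b²=8.586682
λ₁=(c·0.120−b)/D = (74.029792·0.120−6.475585)/8.586682 = 0.280433
λ₂=(a−b·0.120)/D = (0.682426−6.475585·0.120)/8.586682 = -0.011022
w* = 0.280433·u + -0.011022·v:
  w_0 = 0.280433·0.6645 + -0.011022·14.0326 = 0.0317  (Walmart)
  w_1 = 0.280433·1.7604 + -0.011022·13.4605 = 0.3453  (Intel)
  w_2 = 0.280433·0.3189 + -0.011022·13.3254 = -0.0574  (Honeywell)
  w_3 = 0.280433·2.0002 + -0.011022·16.8594 = 0.3751  (Xerox)
  w_4 = 0.280433·1.7316 + -0.011022·16.3519 = 0.3054  (JPMorgan)
Σw_i=1.0000  μᵀw=0.1200
σ²=wᵀΣw=λ₁·μ_p+λ₂ = 0.280433·0.120 + -0.011022 = 0.022630 ≈ 0.0226


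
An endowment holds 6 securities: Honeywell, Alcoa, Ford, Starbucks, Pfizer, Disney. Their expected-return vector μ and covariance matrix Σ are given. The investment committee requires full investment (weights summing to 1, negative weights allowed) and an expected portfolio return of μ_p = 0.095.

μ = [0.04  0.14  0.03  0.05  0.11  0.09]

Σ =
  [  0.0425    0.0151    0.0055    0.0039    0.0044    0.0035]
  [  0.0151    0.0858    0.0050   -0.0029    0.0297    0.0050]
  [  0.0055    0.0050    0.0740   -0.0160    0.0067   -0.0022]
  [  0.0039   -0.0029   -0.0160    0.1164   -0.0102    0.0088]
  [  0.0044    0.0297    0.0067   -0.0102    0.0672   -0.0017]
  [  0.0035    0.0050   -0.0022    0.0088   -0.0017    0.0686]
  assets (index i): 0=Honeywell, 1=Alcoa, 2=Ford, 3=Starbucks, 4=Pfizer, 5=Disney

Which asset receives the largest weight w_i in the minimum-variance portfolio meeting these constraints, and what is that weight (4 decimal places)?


Pfizer (0.2611)

u=Σ⁻¹μ = [0.2346  1.0992  0.3507  0.5128  1.2089  1.1953]
v=Σ⁻¹𝟙 = [17.4292  2.9006  13.4116  10.0822  12.9782  12.9350]
a=μᵀu=0.439985  b=𝟙ᵀu=4.601461  c=𝟙ᵀv=69.736755  D=ac−b²=9.509662
λ₁=(c·0.095−b)/D = (69.736755·0.095−4.601461)/9.509662 = 0.212787
λ₂=(a−b·0.095)/D = (0.439985−4.601461·0.095)/9.509662 = 0.000299
w* = 0.212787·u + 0.000299·v:
  w_0 = 0.212787·0.2346 + 0.000299·17.4292 = 0.0551  (Honeywell)
  w_1 = 0.212787·1.0992 + 0.000299·2.9006 = 0.2348  (Alcoa)
  w_2 = 0.212787·0.3507 + 0.000299·13.4116 = 0.0786  (Ford)
  w_3 = 0.212787·0.5128 + 0.000299·10.0822 = 0.1121  (Starbucks)
  w_4 = 0.212787·1.2089 + 0.000299·12.9782 = 0.2611  (Pfizer)
  w_5 = 0.212787·1.1953 + 0.000299·12.9350 = 0.2582  (Disney)
Σw_i=1.0000  μᵀw=0.0950
σ²=wᵀΣw=λ₁·μ_p+λ₂ = 0.212787·0.095 + 0.000299 = 0.020514 ≈ 0.0205


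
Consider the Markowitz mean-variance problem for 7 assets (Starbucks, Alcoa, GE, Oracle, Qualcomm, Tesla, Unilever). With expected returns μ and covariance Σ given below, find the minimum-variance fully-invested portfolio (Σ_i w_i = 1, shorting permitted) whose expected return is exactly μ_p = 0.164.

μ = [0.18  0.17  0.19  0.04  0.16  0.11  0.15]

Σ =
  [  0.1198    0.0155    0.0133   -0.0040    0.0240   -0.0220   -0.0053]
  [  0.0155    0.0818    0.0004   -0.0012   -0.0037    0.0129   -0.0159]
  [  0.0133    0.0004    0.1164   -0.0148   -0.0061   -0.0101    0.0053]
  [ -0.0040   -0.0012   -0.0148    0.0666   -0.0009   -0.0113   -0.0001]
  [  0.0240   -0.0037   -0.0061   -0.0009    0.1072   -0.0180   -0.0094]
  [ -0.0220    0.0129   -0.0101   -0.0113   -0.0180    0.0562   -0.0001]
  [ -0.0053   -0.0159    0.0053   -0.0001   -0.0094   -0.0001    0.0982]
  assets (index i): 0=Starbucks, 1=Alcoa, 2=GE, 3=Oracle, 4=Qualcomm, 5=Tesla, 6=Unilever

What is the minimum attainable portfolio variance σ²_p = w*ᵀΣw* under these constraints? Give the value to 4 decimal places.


0.0161

p=Σ⁻¹μ = [1.4189  1.7536  2.0189  1.7951  2.1307  3.5200  1.9884]
q=Σ⁻¹𝟙 = [9.9597  8.7970  13.4692  24.3752  14.8387  31.7704  12.8958]
a=μᵀp=2.035303  b=𝟙ᵀp=14.625711  c=𝟙ᵀq=116.106096  D=ac−b²=22.399678
λ₁=(c·0.164−b)/D = (116.106096·0.164−14.625711)/22.399678 = 0.197132
λ₂=(a−b·0.164)/D = (2.035303−14.625711·0.164)/22.399678 = -0.016220
w* = 0.197132·p + -0.016220·q:
  w_0 = 0.197132·1.4189 + -0.016220·9.9597 = 0.1182  (Starbucks)
  w_1 = 0.197132·1.7536 + -0.016220·8.7970 = 0.2030  (Alcoa)
  w_2 = 0.197132·2.0189 + -0.016220·13.4692 = 0.1795  (GE)
  w_3 = 0.197132·1.7951 + -0.016220·24.3752 = -0.0415  (Oracle)
  w_4 = 0.197132·2.1307 + -0.016220·14.8387 = 0.1794  (Qualcomm)
  w_5 = 0.197132·3.5200 + -0.016220·31.7704 = 0.1786  (Tesla)
  w_6 = 0.197132·1.9884 + -0.016220·12.8958 = 0.1828  (Unilever)
Σw_i=1.0000  μᵀw=0.1640
σ²=wᵀΣw=λ₁·μ_p+λ₂ = 0.197132·0.164 + -0.016220 = 0.016110 ≈ 0.0161


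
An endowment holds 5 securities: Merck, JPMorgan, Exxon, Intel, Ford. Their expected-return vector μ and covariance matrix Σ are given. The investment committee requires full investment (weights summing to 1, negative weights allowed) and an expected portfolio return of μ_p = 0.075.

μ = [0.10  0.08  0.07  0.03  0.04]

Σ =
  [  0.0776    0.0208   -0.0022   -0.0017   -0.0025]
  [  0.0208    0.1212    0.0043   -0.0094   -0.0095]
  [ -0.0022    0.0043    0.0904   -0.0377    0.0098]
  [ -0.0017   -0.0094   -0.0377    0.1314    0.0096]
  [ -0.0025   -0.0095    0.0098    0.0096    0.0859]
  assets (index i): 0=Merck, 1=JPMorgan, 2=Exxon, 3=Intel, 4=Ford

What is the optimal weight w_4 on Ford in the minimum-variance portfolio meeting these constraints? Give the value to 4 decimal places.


0.0877

x=Σ⁻¹μ = [1.2085  0.4898  0.9576  0.5255  0.3870]
y=Σ⁻¹𝟙 = [11.9091  7.3645  14.8815  11.8463  9.7808]
a=μᵀx=0.258312  b=𝟙ᵀx=3.568399  c=𝟙ᵀy=55.782249  D=ac−b²=1.675749
λ₁=(c·0.075−b)/D = (55.782249·0.075−3.568399)/1.675749 = 0.367161
λ₂=(a−b·0.075)/D = (0.258312−3.568399·0.075)/1.675749 = -0.005561
w* = 0.367161·x + -0.005561·y:
  w_0 = 0.367161·1.2085 + -0.005561·11.9091 = 0.3775  (Merck)
  w_1 = 0.367161·0.4898 + -0.005561·7.3645 = 0.1389  (JPMorgan)
  w_2 = 0.367161·0.9576 + -0.005561·14.8815 = 0.2689  (Exxon)
  w_3 = 0.367161·0.5255 + -0.005561·11.8463 = 0.1271  (Intel)
  w_4 = 0.367161·0.3870 + -0.005561·9.7808 = 0.0877  (Ford)
Σw_i=1.0000  μᵀw=0.0750
σ²=wᵀΣw=λ₁·μ_p+λ₂ = 0.367161·0.075 + -0.005561 = 0.021977 ≈ 0.0220


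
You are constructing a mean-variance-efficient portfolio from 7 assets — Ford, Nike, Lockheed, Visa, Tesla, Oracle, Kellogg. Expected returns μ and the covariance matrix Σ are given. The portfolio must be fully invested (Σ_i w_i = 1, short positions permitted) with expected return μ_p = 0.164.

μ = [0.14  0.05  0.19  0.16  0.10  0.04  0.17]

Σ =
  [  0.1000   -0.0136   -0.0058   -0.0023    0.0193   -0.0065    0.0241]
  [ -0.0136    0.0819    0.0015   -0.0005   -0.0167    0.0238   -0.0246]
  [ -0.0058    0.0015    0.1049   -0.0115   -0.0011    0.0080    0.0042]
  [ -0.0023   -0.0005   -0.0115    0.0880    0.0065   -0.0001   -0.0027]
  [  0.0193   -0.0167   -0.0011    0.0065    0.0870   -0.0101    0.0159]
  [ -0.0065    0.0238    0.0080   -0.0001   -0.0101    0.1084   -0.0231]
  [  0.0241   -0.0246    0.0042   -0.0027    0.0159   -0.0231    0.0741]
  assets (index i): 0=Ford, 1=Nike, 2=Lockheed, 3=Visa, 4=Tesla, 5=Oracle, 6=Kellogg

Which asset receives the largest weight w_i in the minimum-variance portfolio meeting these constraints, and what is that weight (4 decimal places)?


g=Σ⁻¹μ = [1.0835  1.4748  1.9524  2.1349  0.6779  0.5477  2.4238]
h=Σ⁻¹𝟙 = [7.6799  17.9667  9.7509  12.7336  10.3092  9.7667  17.7060]
a=μᵀg=1.439735  b=𝟙ᵀg=10.295178  c=𝟙ᵀh=85.912976  D=ac−b²=17.701277
λ₁=(c·0.164−b)/D = (85.912976·0.164−10.295178)/17.701277 = 0.214366
λ₂=(a−b·0.164)/D = (1.439735−10.295178·0.164)/17.701277 = -0.014048
w* = 0.214366·g + -0.014048·h:
  w_0 = 0.214366·1.0835 + -0.014048·7.6799 = 0.1244  (Ford)
  w_1 = 0.214366·1.4748 + -0.014048·17.9667 = 0.0637  (Nike)
  w_2 = 0.214366·1.9524 + -0.014048·9.7509 = 0.2815  (Lockheed)
  w_3 = 0.214366·2.1349 + -0.014048·12.7336 = 0.2788  (Visa)
  w_4 = 0.214366·0.6779 + -0.014048·10.3092 = 0.0005  (Tesla)
  w_5 = 0.214366·0.5477 + -0.014048·9.7667 = -0.0198  (Oracle)
  w_6 = 0.214366·2.4238 + -0.014048·17.7060 = 0.2708  (Kellogg)
Σw_i=1.0000  μᵀw=0.1640
σ²=wᵀΣw=λ₁·μ_p+λ₂ = 0.214366·0.164 + -0.014048 = 0.021108 ≈ 0.0211

Lockheed (0.2815)


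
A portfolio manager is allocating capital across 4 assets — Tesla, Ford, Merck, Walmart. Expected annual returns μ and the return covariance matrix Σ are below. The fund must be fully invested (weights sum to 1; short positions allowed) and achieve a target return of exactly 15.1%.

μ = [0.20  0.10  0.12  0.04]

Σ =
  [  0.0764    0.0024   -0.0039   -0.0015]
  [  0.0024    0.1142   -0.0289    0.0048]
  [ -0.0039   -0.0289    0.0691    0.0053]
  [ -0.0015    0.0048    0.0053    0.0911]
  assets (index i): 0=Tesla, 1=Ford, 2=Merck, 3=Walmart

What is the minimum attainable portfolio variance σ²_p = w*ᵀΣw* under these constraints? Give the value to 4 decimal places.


u=Σ⁻¹μ = [2.7040  1.4323  2.4680  0.2646]
v=Σ⁻¹𝟙 = [13.8824  13.1420  20.0348  9.3475]
a=μᵀu=0.990760  b=𝟙ᵀu=6.868760  c=𝟙ᵀv=56.406735  D=ac−b²=8.705690
λ₁=(c·0.151−b)/D = (56.406735·0.151−6.868760)/8.705690 = 0.189377
λ₂=(a−b·0.151)/D = (0.990760−6.868760·0.151)/8.705690 = -0.005332
w* = 0.189377·u + -0.005332·v:
  w_0 = 0.189377·2.7040 + -0.005332·13.8824 = 0.4380  (Tesla)
  w_1 = 0.189377·1.4323 + -0.005332·13.1420 = 0.2012  (Ford)
  w_2 = 0.189377·2.4680 + -0.005332·20.0348 = 0.3605  (Merck)
  w_3 = 0.189377·0.2646 + -0.005332·9.3475 = 0.0003  (Walmart)
Σw_i=1.0000  μᵀw=0.1510
σ²=wᵀΣw=λ₁·μ_p+λ₂ = 0.189377·0.151 + -0.005332 = 0.023263 ≈ 0.0233

0.0233


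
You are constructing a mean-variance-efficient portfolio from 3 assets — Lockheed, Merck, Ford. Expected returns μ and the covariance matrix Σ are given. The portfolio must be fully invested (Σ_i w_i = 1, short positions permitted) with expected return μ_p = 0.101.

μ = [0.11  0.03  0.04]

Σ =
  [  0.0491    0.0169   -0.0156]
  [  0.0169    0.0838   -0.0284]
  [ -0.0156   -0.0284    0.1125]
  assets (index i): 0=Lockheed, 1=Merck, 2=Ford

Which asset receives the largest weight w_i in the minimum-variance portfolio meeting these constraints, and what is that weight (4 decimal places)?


Lockheed (0.8640)

p=Σ⁻¹μ = [2.4308  0.1121  0.7209]
q=Σ⁻¹𝟙 = [20.7137  12.8403  15.0026]
a=μᵀp=0.299587  b=𝟙ᵀp=3.263816  c=𝟙ᵀq=48.556558  D=ac−b²=3.894429
λ₁=(c·0.101−b)/D = (48.556558·0.101−3.263816)/3.894429 = 0.421216
λ₂=(a−b·0.101)/D = (0.299587−3.263816·0.101)/3.894429 = -0.007718
w* = 0.421216·p + -0.007718·q:
  w_0 = 0.421216·2.4308 + -0.007718·20.7137 = 0.8640  (Lockheed)
  w_1 = 0.421216·0.1121 + -0.007718·12.8403 = -0.0519  (Merck)
  w_2 = 0.421216·0.7209 + -0.007718·15.0026 = 0.1879  (Ford)
Σw_i=1.0000  μᵀw=0.1010
σ²=wᵀΣw=λ₁·μ_p+λ₂ = 0.421216·0.101 + -0.007718 = 0.034825 ≈ 0.0348


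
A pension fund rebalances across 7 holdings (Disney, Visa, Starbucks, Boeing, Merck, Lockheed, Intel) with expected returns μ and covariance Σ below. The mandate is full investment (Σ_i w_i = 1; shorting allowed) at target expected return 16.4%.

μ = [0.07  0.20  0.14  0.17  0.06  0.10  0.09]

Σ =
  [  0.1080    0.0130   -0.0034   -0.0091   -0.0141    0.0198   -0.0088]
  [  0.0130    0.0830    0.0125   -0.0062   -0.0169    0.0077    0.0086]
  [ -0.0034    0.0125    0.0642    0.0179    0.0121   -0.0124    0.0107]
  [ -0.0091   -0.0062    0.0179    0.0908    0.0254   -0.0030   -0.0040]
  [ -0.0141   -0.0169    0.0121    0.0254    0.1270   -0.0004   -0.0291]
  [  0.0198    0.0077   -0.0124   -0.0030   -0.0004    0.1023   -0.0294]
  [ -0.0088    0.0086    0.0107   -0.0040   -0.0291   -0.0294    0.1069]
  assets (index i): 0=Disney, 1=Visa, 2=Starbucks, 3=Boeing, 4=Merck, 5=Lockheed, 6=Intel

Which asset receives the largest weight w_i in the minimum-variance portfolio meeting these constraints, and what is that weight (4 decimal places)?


p=Σ⁻¹μ = [0.5206  2.1632  1.2296  1.7483  0.6226  1.2520  1.1669]
q=Σ⁻¹𝟙 = [9.4770  9.1783  9.7665  8.6869  11.0418  13.1477  15.3655]
a=μᵀp=1.206031  b=𝟙ᵀp=8.703317  c=𝟙ᵀq=76.663793  D=ac−b²=16.711159
λ₁=(c·0.164−b)/D = (76.663793·0.164−8.703317)/16.711159 = 0.231555
λ₂=(a−b·0.164)/D = (1.206031−8.703317·0.164)/16.711159 = -0.013243
w* = 0.231555·p + -0.013243·q:
  w_0 = 0.231555·0.5206 + -0.013243·9.4770 = -0.0050  (Disney)
  w_1 = 0.231555·2.1632 + -0.013243·9.1783 = 0.3794  (Visa)
  w_2 = 0.231555·1.2296 + -0.013243·9.7665 = 0.1554  (Starbucks)
  w_3 = 0.231555·1.7483 + -0.013243·8.6869 = 0.2898  (Boeing)
  w_4 = 0.231555·0.6226 + -0.013243·11.0418 = -0.0021  (Merck)
  w_5 = 0.231555·1.2520 + -0.013243·13.1477 = 0.1158  (Lockheed)
  w_6 = 0.231555·1.1669 + -0.013243·15.3655 = 0.0667  (Intel)
Σw_i=1.0000  μᵀw=0.1640
σ²=wᵀΣw=λ₁·μ_p+λ₂ = 0.231555·0.164 + -0.013243 = 0.024732 ≈ 0.0247

Visa (0.3794)
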